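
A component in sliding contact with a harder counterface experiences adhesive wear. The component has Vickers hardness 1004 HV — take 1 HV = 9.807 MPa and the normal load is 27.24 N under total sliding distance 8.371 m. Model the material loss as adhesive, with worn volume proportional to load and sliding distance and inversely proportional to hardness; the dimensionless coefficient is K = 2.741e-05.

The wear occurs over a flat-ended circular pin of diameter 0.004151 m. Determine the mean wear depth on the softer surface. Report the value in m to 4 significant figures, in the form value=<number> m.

All arithmetic keeps full precision. Intermediates are displayed rounded, and a lone final rounding: 4 significant digits.
Hardness H = 1004 HV × 9.807 MPa/HV = 9846 MPa = 9.846e+09 Pa.
Contact area A = π·d²/4 = π·(0.004151 m)²/4 = 1.353e-05 m².
Expressed in SI base units: W = 27.24 N, H = 9.846e+09 Pa, K = 2.741e-05.
Wear volume V = K·W·L/H = 2.741e-05 · 27.24 · 8.371 / 9.846e+09 = 6.348e-13 m³.
Mean depth h = V/A = 6.348e-13 / 1.353e-05 = 4.691e-08 m.

value=4.691e-08 m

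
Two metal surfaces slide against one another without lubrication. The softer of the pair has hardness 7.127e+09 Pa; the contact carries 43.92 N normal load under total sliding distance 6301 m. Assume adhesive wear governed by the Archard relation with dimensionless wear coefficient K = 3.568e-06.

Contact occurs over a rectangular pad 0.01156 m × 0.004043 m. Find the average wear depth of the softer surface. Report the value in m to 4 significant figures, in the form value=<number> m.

All working math runs at exact precision. Intermediate values appear rounded. Rounded just once, at four significant digits.
Convert: Contact area A = 0.01156 m × 0.004043 m = 4.674e-05 m².
In SI base units: W = 43.92 N, H = 7.127e+09 Pa, K = 3.568e-06.
Wear volume V = K·W·L/H = 3.568e-06 · 43.92 · 6301 / 7.127e+09 = 1.385e-10 m³.
Depth h = V/A = 1.385e-10 / 4.674e-05 = 2.964e-06 m.

value=2.964e-06 m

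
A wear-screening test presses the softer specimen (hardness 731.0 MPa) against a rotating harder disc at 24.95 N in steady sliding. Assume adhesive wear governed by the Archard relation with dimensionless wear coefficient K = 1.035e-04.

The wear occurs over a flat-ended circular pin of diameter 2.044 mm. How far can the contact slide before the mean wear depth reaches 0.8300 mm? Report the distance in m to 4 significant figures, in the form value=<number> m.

All working math maintains exact precision — intermediate values are printed rounded — one final rounding: 4 significant digits.
Convert: Hardness H = 731.0 MPa = 7.310e+08 Pa.
Convert: Pin diameter d = 2.044 mm = 0.002044 m. Contact area A = π·d²/4 = π·(0.002044 m)²/4 = 3.281e-06 m².
Convert: Depth limit h_lim = 0.8300 mm = 8.300e-04 m.
Collected in SI base units: W = 24.95 N, H = 7.310e+08 Pa, K = 1.035e-04.
Permissible volume V_lim = h_lim·A = 8.300e-04 · 3.281e-06 = 2.724e-09 m³.
Inverting, life L = V_lim·H/(K·W) = 2.724e-09 · 7.310e+08 / (1.035e-04 · 24.95) = 771.0 m.

value=771.0 m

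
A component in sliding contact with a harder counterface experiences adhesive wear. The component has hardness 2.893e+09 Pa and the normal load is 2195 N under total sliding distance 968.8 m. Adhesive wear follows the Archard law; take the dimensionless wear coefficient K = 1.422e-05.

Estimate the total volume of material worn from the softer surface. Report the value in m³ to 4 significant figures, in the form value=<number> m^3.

value=1.045e-08 m^3

Each operation holds full float precision, and intermediates appear rounded — one final rounding, at four significant figures.
In SI base units, W = 2195 N, H = 2.893e+09 Pa, K = 1.422e-05.
Apply Archard: V = K·W·L/H = 1.422e-05 · 2195 · 968.8 / 2.893e+09 = 1.045e-08 m³.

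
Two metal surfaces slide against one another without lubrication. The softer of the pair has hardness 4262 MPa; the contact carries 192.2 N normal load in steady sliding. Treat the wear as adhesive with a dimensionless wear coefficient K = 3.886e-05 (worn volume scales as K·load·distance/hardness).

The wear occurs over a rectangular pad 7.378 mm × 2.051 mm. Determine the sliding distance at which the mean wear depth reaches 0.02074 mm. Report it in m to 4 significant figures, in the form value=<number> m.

All working math runs at exact precision; intermediate values appear rounded, and one final rounding to 4 significant figures.
Hardness H = 4262 MPa = 4.262e+09 Pa.
Pad sides 7.378 mm × 2.051 mm = 0.007378 m × 0.002051 m. Contact area A = 0.007378 m × 0.002051 m = 1.513e-05 m².
Depth limit h_lim = 0.02074 mm = 2.074e-05 m.
In SI base units, W = 192.2 N, H = 4.262e+09 Pa, K = 3.886e-05.
Limit volume V_lim = h_lim·A = 2.074e-05 · 1.513e-05 = 3.138e-10 m³.
Inverting, life L = V_lim·H/(K·W) = 3.138e-10 · 4.262e+09 / (3.886e-05 · 192.2) = 179.1 m.

value=179.1 m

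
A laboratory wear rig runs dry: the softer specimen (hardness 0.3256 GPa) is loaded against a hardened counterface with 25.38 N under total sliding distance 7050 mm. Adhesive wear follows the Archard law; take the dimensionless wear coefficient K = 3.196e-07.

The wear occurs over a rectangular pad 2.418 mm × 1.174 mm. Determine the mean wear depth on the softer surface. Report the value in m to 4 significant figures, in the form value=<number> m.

All working math keeps exact precision, and displayed values are rounded — a single final rounding to 4 significant digits.
Distance L = 7050 mm = 7.050 m.
Hardness H = 0.3256 GPa = 3.256e+08 Pa.
Pad sides 2.418 mm × 1.174 mm = 0.002418 m × 0.001174 m. Contact area A = 0.002418 m × 0.001174 m = 2.839e-06 m².
Restated in SI base units: W = 25.38 N, H = 3.256e+08 Pa, K = 3.196e-07.
Archard relation: V = K·W·L/H = 3.196e-07 · 25.38 · 7.050 / 3.256e+08 = 1.756e-13 m³.
Depth of wear h = V/A = 1.756e-13 / 2.839e-06 = 6.187e-08 m.

value=6.187e-08 m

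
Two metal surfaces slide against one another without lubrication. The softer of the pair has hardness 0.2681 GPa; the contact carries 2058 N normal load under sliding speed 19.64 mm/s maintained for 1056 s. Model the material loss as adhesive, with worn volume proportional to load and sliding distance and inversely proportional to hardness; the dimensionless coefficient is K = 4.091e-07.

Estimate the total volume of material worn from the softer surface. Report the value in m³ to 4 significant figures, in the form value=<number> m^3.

Every step maintains full float precision; displayed values are rounded, and one final rounding, at 4 significant digits.
Sliding speed v = 19.64 mm/s = 0.01964 m/s. The distance L = v·t = 0.01964 m/s × 1056 s = 20.74 m.
Hardness H = 0.2681 GPa = 2.681e+08 Pa.
Working in SI base units: W = 2058 N, H = 2.681e+08 Pa, K = 4.091e-07.
Apply Archard: V = K·W·L/H = 4.091e-07 · 2058 · 20.74 / 2.681e+08 = 6.513e-11 m³.

value=6.513e-11 m^3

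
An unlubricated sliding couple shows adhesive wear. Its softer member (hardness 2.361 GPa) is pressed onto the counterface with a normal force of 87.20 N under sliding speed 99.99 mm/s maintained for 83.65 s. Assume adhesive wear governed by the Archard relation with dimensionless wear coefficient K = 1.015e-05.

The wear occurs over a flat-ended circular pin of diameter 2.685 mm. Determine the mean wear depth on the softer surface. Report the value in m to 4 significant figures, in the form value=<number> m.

value=5.538e-07 m

The algebra runs at full float precision. Intermediates appear rounded. Rounded just once: 4 significant digits.
Sliding speed v = 99.99 mm/s = 0.09999 m/s. Distance L = v·t = 0.09999 m/s × 83.65 s = 8.364 m.
Hardness H = 2.361 GPa = 2.361e+09 Pa.
Pin diameter d = 2.685 mm = 0.002685 m. Contact area A = π·d²/4 = π·(0.002685 m)²/4 = 5.662e-06 m².
Working in SI base units: W = 87.20 N, H = 2.361e+09 Pa, K = 1.015e-05.
Volume removed: V = K·W·L/H = 1.015e-05 · 87.20 · 8.364 / 2.361e+09 = 3.136e-12 m³.
Wear depth h = V/A = 3.136e-12 / 5.662e-06 = 5.538e-07 m.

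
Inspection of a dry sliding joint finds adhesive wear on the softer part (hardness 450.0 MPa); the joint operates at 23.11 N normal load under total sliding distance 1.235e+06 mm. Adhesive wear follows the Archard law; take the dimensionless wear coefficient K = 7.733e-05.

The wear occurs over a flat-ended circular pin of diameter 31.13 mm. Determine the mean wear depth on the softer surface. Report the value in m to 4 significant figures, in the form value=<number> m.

All working math maintains exact precision — the intermediates appear rounded — one last rounding to four significant digits.
The distance L = 1.235e+06 mm = 1235 m.
Hardness H = 450.0 MPa = 4.500e+08 Pa.
Pin diameter d = 31.13 mm = 0.03113 m. Contact area A = π·d²/4 = π·(0.03113 m)²/4 = 7.611e-04 m².
SI base units throughout: W = 23.11 N, H = 4.500e+08 Pa, K = 7.733e-05.
Archard volume V = K·W·L/H = 7.733e-05 · 23.11 · 1235 / 4.500e+08 = 4.905e-09 m³.
Depth h = V/A = 4.905e-09 / 7.611e-04 = 6.444e-06 m.

value=6.444e-06 m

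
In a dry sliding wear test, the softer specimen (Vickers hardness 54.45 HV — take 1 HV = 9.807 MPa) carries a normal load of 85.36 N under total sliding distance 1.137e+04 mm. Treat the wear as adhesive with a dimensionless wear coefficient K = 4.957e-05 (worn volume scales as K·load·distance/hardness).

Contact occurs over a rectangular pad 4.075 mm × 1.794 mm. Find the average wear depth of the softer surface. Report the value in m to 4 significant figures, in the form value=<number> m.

Each operation maintains full precision; intermediates are shown rounded, and one final rounding: four significant digits.
Convert: Total distance L = 1.137e+04 mm = 11.37 m.
Convert: Hardness H = 54.45 HV × 9.807 MPa/HV = 534.0 MPa = 5.340e+08 Pa.
Convert: Pad sides 4.075 mm × 1.794 mm = 0.004075 m × 0.001794 m. Contact area A = 0.004075 m × 0.001794 m = 7.311e-06 m².
As SI base values: W = 85.36 N, H = 5.340e+08 Pa, K = 4.957e-05.
By Archard's law, V = K·W·L/H = 4.957e-05 · 85.36 · 11.37 / 5.340e+08 = 9.009e-11 m³.
Depth of wear h = V/A = 9.009e-11 / 7.311e-06 = 1.232e-05 m.

value=1.232e-05 m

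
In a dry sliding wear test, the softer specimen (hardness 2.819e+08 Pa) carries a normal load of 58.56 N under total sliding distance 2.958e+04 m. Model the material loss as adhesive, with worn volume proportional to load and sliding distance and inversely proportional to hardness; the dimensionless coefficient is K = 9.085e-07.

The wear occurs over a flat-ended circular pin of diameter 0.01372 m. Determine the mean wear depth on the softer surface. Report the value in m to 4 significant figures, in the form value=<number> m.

value=3.776e-05 m

Every step holds full precision — intermediate values are displayed rounded — one final rounding to four significant digits.
Contact area A = π·d²/4 = π·(0.01372 m)²/4 = 1.478e-04 m².
As SI base values: W = 58.56 N, H = 2.819e+08 Pa, K = 9.085e-07.
Volume removed: V = K·W·L/H = 9.085e-07 · 58.56 · 2.958e+04 / 2.819e+08 = 5.583e-09 m³.
Mean depth h = V/A = 5.583e-09 / 1.478e-04 = 3.776e-05 m.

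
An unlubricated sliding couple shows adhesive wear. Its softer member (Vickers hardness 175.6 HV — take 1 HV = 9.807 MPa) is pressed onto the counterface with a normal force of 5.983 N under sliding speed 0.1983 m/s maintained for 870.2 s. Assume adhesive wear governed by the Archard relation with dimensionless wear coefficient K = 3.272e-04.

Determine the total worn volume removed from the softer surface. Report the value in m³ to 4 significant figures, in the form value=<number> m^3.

Intermediates are printed rounded — every step carries exact precision, and a single final rounding to four significant figures.
Path length L = v·t = 0.1983 m/s × 870.2 s = 172.6 m.
Hardness H = 175.6 HV × 9.807 MPa/HV = 1722 MPa = 1.722e+09 Pa.
SI base units throughout: W = 5.983 N, H = 1.722e+09 Pa, K = 3.272e-04.
Apply Archard: V = K·W·L/H = 3.272e-04 · 5.983 · 172.6 / 1.722e+09 = 1.962e-10 m³.

value=1.962e-10 m^3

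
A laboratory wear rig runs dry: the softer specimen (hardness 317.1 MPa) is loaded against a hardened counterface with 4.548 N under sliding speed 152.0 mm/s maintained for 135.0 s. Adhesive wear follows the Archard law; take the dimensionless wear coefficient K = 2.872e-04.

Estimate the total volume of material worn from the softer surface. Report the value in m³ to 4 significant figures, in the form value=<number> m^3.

All arithmetic runs at full float precision. Intermediate values are shown rounded, and one last rounding, at four significant figures.
Sliding speed v = 152.0 mm/s = 0.1520 m/s. The distance L = v·t = 0.1520 m/s × 135.0 s = 20.52 m.
Hardness H = 317.1 MPa = 3.171e+08 Pa.
Restated in SI base units: W = 4.548 N, H = 3.171e+08 Pa, K = 2.872e-04.
Volume removed: V = K·W·L/H = 2.872e-04 · 4.548 · 20.52 / 3.171e+08 = 8.453e-11 m³.

value=8.453e-11 m^3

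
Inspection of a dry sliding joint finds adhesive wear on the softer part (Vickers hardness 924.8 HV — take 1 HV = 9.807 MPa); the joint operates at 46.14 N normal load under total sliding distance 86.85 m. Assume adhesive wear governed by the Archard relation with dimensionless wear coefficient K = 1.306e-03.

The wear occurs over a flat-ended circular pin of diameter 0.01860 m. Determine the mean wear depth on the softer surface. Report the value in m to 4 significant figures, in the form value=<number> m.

The computation keeps exact precision, and intermediate values appear rounded. Rounded just once to 4 significant digits.
Convert: Hardness H = 924.8 HV × 9.807 MPa/HV = 9070 MPa = 9.070e+09 Pa.
Convert: Contact area A = π·d²/4 = π·(0.01860 m)²/4 = 2.717e-04 m².
Expressed in SI base units: W = 46.14 N, H = 9.070e+09 Pa, K = 1.306e-03.
By Archard's law, V = K·W·L/H = 1.306e-03 · 46.14 · 86.85 / 9.070e+09 = 5.770e-10 m³.
Depth h = V/A = 5.770e-10 / 2.717e-04 = 2.124e-06 m.

value=2.124e-06 m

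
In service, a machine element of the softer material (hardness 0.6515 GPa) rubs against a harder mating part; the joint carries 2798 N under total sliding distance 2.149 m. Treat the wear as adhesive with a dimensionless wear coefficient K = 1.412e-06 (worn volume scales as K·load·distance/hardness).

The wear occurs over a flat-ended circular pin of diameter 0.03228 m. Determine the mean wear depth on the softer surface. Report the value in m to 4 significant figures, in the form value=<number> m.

The algebra keeps full precision. Quoted intermediates are rounded; rounded once at the end: 4 significant digits.
Convert: Hardness H = 0.6515 GPa = 6.515e+08 Pa.
Convert: Contact area A = π·d²/4 = π·(0.03228 m)²/4 = 8.184e-04 m².
Collected in SI base units: W = 2798 N, H = 6.515e+08 Pa, K = 1.412e-06.
Archard relation: V = K·W·L/H = 1.412e-06 · 2798 · 2.149 / 6.515e+08 = 1.303e-11 m³.
Depth h = V/A = 1.303e-11 / 8.184e-04 = 1.592e-08 m.

value=1.592e-08 m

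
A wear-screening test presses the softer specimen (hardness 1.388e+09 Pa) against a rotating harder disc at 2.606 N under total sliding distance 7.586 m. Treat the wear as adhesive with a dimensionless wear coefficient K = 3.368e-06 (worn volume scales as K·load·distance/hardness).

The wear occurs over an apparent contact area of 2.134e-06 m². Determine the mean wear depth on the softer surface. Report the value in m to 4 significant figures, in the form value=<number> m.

value=2.248e-08 m

The intermediates are displayed rounded; each operation carries exact precision, and rounded once at the end, at 4 significant figures.
Collected in SI base units: W = 2.606 N, H = 1.388e+09 Pa, K = 3.368e-06.
Volume removed: V = K·W·L/H = 3.368e-06 · 2.606 · 7.586 / 1.388e+09 = 4.797e-14 m³.
Mean wear depth h = V/A = 4.797e-14 / 2.134e-06 = 2.248e-08 m.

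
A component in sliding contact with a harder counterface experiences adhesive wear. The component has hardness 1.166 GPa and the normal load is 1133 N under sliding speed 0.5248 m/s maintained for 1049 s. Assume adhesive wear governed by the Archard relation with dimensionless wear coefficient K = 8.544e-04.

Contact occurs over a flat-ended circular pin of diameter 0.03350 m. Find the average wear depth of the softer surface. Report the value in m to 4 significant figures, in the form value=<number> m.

value=5.185e-04 m

Intermediates are shown rounded — each operation holds exact precision, and one final rounding, at four significant figures.
Convert: Distance L = v·t = 0.5248 m/s × 1049 s = 550.5 m.
Convert: Hardness H = 1.166 GPa = 1.166e+09 Pa.
Convert: Contact area A = π·d²/4 = π·(0.03350 m)²/4 = 8.814e-04 m².
In SI base units: W = 1133 N, H = 1.166e+09 Pa, K = 8.544e-04.
Archard volume V = K·W·L/H = 8.544e-04 · 1133 · 550.5 / 1.166e+09 = 4.570e-07 m³.
Wear depth h = V/A = 4.570e-07 / 8.814e-04 = 5.185e-04 m.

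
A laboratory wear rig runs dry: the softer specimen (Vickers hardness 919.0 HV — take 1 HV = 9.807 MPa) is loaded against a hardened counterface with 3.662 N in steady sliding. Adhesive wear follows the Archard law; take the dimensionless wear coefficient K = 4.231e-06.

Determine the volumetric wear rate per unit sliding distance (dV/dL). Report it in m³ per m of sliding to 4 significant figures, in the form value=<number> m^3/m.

Each operation maintains exact precision — intermediates appear rounded. Rounded just once: 4 significant figures.
Hardness H = 919.0 HV × 9.807 MPa/HV = 9013 MPa = 9.013e+09 Pa.
Restated in SI base units: W = 3.662 N, H = 9.013e+09 Pa, K = 4.231e-06.
Volumetric rate dV/dL = K·W/H, per unit distance: 4.231e-06 · 3.662 / 9.013e+09 = 1.719e-15 m³/m.

value=1.719e-15 m^3/m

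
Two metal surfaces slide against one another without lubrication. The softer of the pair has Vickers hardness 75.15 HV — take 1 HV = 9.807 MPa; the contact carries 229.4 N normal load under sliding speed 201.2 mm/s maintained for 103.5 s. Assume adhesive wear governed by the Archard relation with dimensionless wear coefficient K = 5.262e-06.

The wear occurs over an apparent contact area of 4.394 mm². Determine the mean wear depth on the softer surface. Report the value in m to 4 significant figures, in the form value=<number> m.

The intermediates are shown rounded. Each operation maintains full precision — rounded just once to 4 significant figures.
Convert: Sliding speed v = 201.2 mm/s = 0.2012 m/s. Distance L = v·t = 0.2012 m/s × 103.5 s = 20.82 m.
Convert: Hardness H = 75.15 HV × 9.807 MPa/HV = 737.0 MPa = 7.370e+08 Pa.
Convert: Contact area A = 4.394 mm² = 4.394e-06 m².
Expressed in SI base units: W = 229.4 N, H = 7.370e+08 Pa, K = 5.262e-06.
The Archard volume V = K·W·L/H = 5.262e-06 · 229.4 · 20.82 / 7.370e+08 = 3.411e-11 m³.
Depth h = V/A = 3.411e-11 / 4.394e-06 = 7.762e-06 m.

value=7.762e-06 m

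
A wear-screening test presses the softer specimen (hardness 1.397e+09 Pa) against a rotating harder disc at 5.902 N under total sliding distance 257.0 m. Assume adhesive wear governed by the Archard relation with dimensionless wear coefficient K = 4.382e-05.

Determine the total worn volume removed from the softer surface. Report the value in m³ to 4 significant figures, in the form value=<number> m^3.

All arithmetic keeps full precision. Displayed values are rounded, and a single final rounding: 4 significant digits.
In SI base units: W = 5.902 N, H = 1.397e+09 Pa, K = 4.382e-05.
Wear volume V = K·W·L/H = 4.382e-05 · 5.902 · 257.0 / 1.397e+09 = 4.758e-11 m³.

value=4.758e-11 m^3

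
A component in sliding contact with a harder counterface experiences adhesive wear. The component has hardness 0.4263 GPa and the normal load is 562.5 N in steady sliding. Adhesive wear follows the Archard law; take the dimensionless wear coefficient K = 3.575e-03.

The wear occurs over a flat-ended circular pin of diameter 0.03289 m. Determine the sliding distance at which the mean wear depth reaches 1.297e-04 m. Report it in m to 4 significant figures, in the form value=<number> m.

value=23.36 m

The algebra runs at full float precision; intermediate values are printed rounded, and a lone final rounding: four significant digits.
Convert: Hardness H = 0.4263 GPa = 4.263e+08 Pa.
Convert: Contact area A = π·d²/4 = π·(0.03289 m)²/4 = 8.496e-04 m².
Collected in SI base units: W = 562.5 N, H = 4.263e+08 Pa, K = 3.575e-03.
Allowed volume V_lim = h_lim·A = 1.297e-04 · 8.496e-04 = 1.102e-07 m³.
Life L = V_lim·H/(K·W) = 1.102e-07 · 4.263e+08 / (3.575e-03 · 562.5) = 23.36 m.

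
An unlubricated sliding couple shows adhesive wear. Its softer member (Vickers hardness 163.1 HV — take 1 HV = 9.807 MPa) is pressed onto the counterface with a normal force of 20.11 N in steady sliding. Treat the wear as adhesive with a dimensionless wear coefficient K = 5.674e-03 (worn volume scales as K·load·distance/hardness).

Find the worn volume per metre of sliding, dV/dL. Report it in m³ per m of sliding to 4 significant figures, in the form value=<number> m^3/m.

Every step holds full float precision, and the intermediates are displayed rounded. Rounded just once: four significant digits.
Convert: Hardness H = 163.1 HV × 9.807 MPa/HV = 1600 MPa = 1.600e+09 Pa.
In SI base units: W = 20.11 N, H = 1.600e+09 Pa, K = 5.674e-03.
The wear rate dV/dL = K·W/H, per unit distance: 5.674e-03 · 20.11 / 1.600e+09 = 7.134e-11 m³/m.

value=7.134e-11 m^3/m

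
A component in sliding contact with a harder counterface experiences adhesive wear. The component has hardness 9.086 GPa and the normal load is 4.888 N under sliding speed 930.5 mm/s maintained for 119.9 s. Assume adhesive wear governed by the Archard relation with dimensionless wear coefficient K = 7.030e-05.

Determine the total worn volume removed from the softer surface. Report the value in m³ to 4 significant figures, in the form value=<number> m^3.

value=4.219e-12 m^3

The intermediates are displayed rounded; each operation runs at full float precision; one final rounding, at 4 significant figures.
Convert: Sliding speed v = 930.5 mm/s = 0.9305 m/s. The distance L = v·t = 0.9305 m/s × 119.9 s = 111.6 m.
Convert: Hardness H = 9.086 GPa = 9.086e+09 Pa.
Collected in SI base units: W = 4.888 N, H = 9.086e+09 Pa, K = 7.030e-05.
Worn volume V = K·W·L/H = 7.030e-05 · 4.888 · 111.6 / 9.086e+09 = 4.219e-12 m³.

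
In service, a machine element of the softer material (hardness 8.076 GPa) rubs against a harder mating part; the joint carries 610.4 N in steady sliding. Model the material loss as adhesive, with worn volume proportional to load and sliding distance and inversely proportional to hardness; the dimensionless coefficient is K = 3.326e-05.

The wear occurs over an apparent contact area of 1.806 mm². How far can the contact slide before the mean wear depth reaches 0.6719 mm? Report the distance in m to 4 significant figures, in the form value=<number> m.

All arithmetic runs at full precision — intermediate values are printed rounded. Rounded just once, at four significant figures.
Hardness H = 8.076 GPa = 8.076e+09 Pa.
Contact area A = 1.806 mm² = 1.806e-06 m².
Depth limit h_lim = 0.6719 mm = 6.719e-04 m.
Working in SI base units: W = 610.4 N, H = 8.076e+09 Pa, K = 3.326e-05.
Volume at the limit: V_lim = h_lim·A = 6.719e-04 · 1.806e-06 = 1.213e-09 m³.
Sliding life L = V_lim·H/(K·W) = 1.213e-09 · 8.076e+09 / (3.326e-05 · 610.4) = 482.7 m.

value=482.7 m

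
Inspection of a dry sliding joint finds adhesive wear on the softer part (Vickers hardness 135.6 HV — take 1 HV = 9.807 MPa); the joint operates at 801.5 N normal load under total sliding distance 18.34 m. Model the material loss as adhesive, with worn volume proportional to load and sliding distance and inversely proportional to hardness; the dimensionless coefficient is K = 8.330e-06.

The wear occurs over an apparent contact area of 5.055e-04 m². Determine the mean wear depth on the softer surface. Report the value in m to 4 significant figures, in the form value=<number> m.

All arithmetic runs at full float precision, and displayed values are rounded — one final rounding, at 4 significant figures.
Hardness H = 135.6 HV × 9.807 MPa/HV = 1330 MPa = 1.330e+09 Pa.
SI base units throughout: W = 801.5 N, H = 1.330e+09 Pa, K = 8.330e-06.
Apply Archard: V = K·W·L/H = 8.330e-06 · 801.5 · 18.34 / 1.330e+09 = 9.208e-11 m³.
Depth of wear h = V/A = 9.208e-11 / 5.055e-04 = 1.822e-07 m.

value=1.822e-07 m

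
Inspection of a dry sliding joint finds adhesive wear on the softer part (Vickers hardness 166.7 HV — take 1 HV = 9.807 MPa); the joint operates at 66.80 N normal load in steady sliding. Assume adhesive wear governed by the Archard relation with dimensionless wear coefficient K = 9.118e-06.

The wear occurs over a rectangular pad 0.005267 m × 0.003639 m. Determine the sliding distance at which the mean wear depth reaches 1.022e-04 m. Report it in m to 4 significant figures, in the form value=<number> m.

Every step carries full precision — the intermediates are printed rounded, and one last rounding: four significant figures.
Convert: Hardness H = 166.7 HV × 9.807 MPa/HV = 1635 MPa = 1.635e+09 Pa.
Convert: Contact area A = 0.005267 m × 0.003639 m = 1.917e-05 m².
Collected in SI base units: W = 66.80 N, H = 1.635e+09 Pa, K = 9.118e-06.
Limit volume V_lim = h_lim·A = 1.022e-04 · 1.917e-05 = 1.959e-09 m³.
Inverting, life L = V_lim·H/(K·W) = 1.959e-09 · 1.635e+09 / (9.118e-06 · 66.80) = 5258 m.

value=5258 m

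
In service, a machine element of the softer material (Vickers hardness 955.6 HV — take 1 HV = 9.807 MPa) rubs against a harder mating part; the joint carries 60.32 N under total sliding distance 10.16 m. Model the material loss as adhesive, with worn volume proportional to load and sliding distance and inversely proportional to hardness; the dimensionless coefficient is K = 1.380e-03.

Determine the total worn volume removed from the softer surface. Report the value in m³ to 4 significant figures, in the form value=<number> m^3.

value=9.024e-11 m^3

Each operation carries full precision, and displayed values are rounded, and rounded once at the end to 4 significant digits.
Convert: Hardness H = 955.6 HV × 9.807 MPa/HV = 9372 MPa = 9.372e+09 Pa.
Working in SI base units: W = 60.32 N, H = 9.372e+09 Pa, K = 1.380e-03.
Apply Archard: V = K·W·L/H = 1.380e-03 · 60.32 · 10.16 / 9.372e+09 = 9.024e-11 m³.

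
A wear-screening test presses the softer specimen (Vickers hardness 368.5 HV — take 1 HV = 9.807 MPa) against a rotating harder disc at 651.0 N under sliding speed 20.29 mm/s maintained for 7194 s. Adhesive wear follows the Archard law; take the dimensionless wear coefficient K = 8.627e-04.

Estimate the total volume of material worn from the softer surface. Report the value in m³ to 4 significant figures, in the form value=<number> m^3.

value=2.268e-08 m^3

Every step holds full float precision, and intermediates are shown rounded — rounded once at the end, at 4 significant digits.
Convert: Sliding speed v = 20.29 mm/s = 0.02029 m/s. Distance L = v·t = 0.02029 m/s × 7194 s = 146.0 m.
Convert: Hardness H = 368.5 HV × 9.807 MPa/HV = 3614 MPa = 3.614e+09 Pa.
Restated in SI base units: W = 651.0 N, H = 3.614e+09 Pa, K = 8.627e-04.
Apply Archard: V = K·W·L/H = 8.627e-04 · 651.0 · 146.0 / 3.614e+09 = 2.268e-08 m³.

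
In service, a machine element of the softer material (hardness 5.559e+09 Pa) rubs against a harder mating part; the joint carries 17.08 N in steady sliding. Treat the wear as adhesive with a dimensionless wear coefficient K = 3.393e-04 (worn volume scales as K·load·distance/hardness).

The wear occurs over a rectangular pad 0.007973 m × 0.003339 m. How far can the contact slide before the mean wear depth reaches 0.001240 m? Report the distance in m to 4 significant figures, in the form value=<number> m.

value=3.167e+04 m

The intermediates are shown rounded — all arithmetic keeps full precision; a single final rounding, at four significant figures.
Contact area A = 0.007973 m × 0.003339 m = 2.662e-05 m².
Collected in SI base units: W = 17.08 N, H = 5.559e+09 Pa, K = 3.393e-04.
Allowed volume V_lim = h_lim·A = 0.001240 · 2.662e-05 = 3.301e-08 m³.
Thus life L = V_lim·H/(K·W) = 3.301e-08 · 5.559e+09 / (3.393e-04 · 17.08) = 3.167e+04 m.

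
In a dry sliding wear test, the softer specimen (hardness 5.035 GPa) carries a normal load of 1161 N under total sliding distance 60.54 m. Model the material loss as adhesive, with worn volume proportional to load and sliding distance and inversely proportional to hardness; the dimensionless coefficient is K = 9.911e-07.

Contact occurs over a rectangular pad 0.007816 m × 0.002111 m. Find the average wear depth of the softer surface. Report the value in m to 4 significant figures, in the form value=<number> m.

value=8.385e-07 m

Intermediate values appear rounded. Each operation runs at exact precision. Rounded once at the end to four significant figures.
Convert: Hardness H = 5.035 GPa = 5.035e+09 Pa.
Convert: Contact area A = 0.007816 m × 0.002111 m = 1.650e-05 m².
Collected in SI base units: W = 1161 N, H = 5.035e+09 Pa, K = 9.911e-07.
By Archard's law, V = K·W·L/H = 9.911e-07 · 1161 · 60.54 / 5.035e+09 = 1.384e-11 m³.
Mean depth h = V/A = 1.384e-11 / 1.650e-05 = 8.385e-07 m.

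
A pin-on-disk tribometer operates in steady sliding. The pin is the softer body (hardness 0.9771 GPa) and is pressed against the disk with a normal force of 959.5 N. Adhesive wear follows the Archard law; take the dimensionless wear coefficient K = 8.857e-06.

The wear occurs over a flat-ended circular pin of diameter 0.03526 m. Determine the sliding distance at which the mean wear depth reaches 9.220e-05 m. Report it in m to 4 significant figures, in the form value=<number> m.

value=1.035e+04 m

All working math maintains full float precision — intermediates are printed rounded — one final rounding, at four significant digits.
Hardness H = 0.9771 GPa = 9.771e+08 Pa.
Contact area A = π·d²/4 = π·(0.03526 m)²/4 = 9.765e-04 m².
In SI base units: W = 959.5 N, H = 9.771e+08 Pa, K = 8.857e-06.
Volume at the limit: V_lim = h_lim·A = 9.220e-05 · 9.765e-04 = 9.003e-08 m³.
Sliding life L = V_lim·H/(K·W) = 9.003e-08 · 9.771e+08 / (8.857e-06 · 959.5) = 1.035e+04 m.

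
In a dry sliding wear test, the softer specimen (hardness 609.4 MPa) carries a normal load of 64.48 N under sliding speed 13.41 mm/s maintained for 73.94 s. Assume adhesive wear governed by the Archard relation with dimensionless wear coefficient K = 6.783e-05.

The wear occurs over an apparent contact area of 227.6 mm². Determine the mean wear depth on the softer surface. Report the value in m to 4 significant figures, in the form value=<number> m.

All arithmetic carries full float precision; intermediates are displayed rounded; a single final rounding to 4 significant digits.
Sliding speed v = 13.41 mm/s = 0.01341 m/s. Distance L = v·t = 0.01341 m/s × 73.94 s = 0.9915 m.
Hardness H = 609.4 MPa = 6.094e+08 Pa.
Contact area A = 227.6 mm² = 2.276e-04 m².
SI base units throughout: W = 64.48 N, H = 6.094e+08 Pa, K = 6.783e-05.
Archard volume V = K·W·L/H = 6.783e-05 · 64.48 · 0.9915 / 6.094e+08 = 7.116e-12 m³.
Depth h = V/A = 7.116e-12 / 2.276e-04 = 3.127e-08 m.

value=3.127e-08 m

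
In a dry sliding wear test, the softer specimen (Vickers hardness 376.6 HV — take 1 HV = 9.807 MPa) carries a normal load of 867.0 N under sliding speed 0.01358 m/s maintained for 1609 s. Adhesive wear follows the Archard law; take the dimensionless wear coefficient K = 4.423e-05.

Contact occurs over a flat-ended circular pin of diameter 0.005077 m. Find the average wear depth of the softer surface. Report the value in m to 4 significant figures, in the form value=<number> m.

Every step runs at full float precision — intermediates are shown rounded — rounded just once: 4 significant digits.
Convert: Total distance L = v·t = 0.01358 m/s × 1609 s = 21.85 m.
Convert: Hardness H = 376.6 HV × 9.807 MPa/HV = 3693 MPa = 3.693e+09 Pa.
Convert: Contact area A = π·d²/4 = π·(0.005077 m)²/4 = 2.024e-05 m².
Expressed in SI base units: W = 867.0 N, H = 3.693e+09 Pa, K = 4.423e-05.
Archard volume V = K·W·L/H = 4.423e-05 · 867.0 · 21.85 / 3.693e+09 = 2.269e-10 m³.
Depth of wear h = V/A = 2.269e-10 / 2.024e-05 = 1.121e-05 m.

value=1.121e-05 m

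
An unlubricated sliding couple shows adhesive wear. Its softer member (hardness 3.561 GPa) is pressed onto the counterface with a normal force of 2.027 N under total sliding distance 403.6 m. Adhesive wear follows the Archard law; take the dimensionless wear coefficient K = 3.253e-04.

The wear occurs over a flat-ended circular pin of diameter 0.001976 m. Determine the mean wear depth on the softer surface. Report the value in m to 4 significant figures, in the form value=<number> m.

value=2.437e-05 m

Intermediates appear rounded. All arithmetic holds full float precision — rounded just once: 4 significant digits.
Convert: Hardness H = 3.561 GPa = 3.561e+09 Pa.
Convert: Contact area A = π·d²/4 = π·(0.001976 m)²/4 = 3.067e-06 m².
As SI base values: W = 2.027 N, H = 3.561e+09 Pa, K = 3.253e-04.
Apply Archard: V = K·W·L/H = 3.253e-04 · 2.027 · 403.6 / 3.561e+09 = 7.473e-11 m³.
Wear depth h = V/A = 7.473e-11 / 3.067e-06 = 2.437e-05 m.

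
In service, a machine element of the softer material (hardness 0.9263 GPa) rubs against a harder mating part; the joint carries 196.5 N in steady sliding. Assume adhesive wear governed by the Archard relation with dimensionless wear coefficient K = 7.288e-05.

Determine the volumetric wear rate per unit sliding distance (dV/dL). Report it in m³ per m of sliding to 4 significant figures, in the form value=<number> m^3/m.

Intermediates are shown rounded — all arithmetic carries exact precision; rounded once at the end, at four significant figures.
Convert: Hardness H = 0.9263 GPa = 9.263e+08 Pa.
In SI base units: W = 196.5 N, H = 9.263e+08 Pa, K = 7.288e-05.
Sliding wear rate dV/dL = K·W/H (independent of L): 7.288e-05 · 196.5 / 9.263e+08 = 1.546e-11 m³/m.

value=1.546e-11 m^3/m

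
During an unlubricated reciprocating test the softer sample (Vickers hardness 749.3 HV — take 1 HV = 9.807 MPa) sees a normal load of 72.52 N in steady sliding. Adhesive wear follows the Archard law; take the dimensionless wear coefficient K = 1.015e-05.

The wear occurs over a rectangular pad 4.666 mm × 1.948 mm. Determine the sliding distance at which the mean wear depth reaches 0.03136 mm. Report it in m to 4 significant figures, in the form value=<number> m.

value=2846 m

Quoted intermediates are rounded; the computation keeps full precision. Rounded once at the end: 4 significant figures.
Hardness H = 749.3 HV × 9.807 MPa/HV = 7348 MPa = 7.348e+09 Pa.
Pad sides 4.666 mm × 1.948 mm = 0.004666 m × 0.001948 m. Contact area A = 0.004666 m × 0.001948 m = 9.089e-06 m².
Depth limit h_lim = 0.03136 mm = 3.136e-05 m.
Expressed in SI base units: W = 72.52 N, H = 7.348e+09 Pa, K = 1.015e-05.
Limit volume V_lim = h_lim·A = 3.136e-05 · 9.089e-06 = 2.850e-10 m³.
Inverting, life L = V_lim·H/(K·W) = 2.850e-10 · 7.348e+09 / (1.015e-05 · 72.52) = 2846 m.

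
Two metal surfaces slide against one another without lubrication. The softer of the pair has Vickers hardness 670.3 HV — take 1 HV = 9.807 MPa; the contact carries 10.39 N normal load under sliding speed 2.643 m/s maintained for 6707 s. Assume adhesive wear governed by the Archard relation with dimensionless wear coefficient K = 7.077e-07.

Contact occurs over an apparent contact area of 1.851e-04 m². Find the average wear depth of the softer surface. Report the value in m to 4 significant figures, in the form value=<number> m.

value=1.071e-07 m

All working math runs at exact precision. The intermediates are printed rounded; a single final rounding, at 4 significant digits.
Convert: Total distance L = v·t = 2.643 m/s × 6707 s = 1.773e+04 m.
Convert: Hardness H = 670.3 HV × 9.807 MPa/HV = 6574 MPa = 6.574e+09 Pa.
Collected in SI base units: W = 10.39 N, H = 6.574e+09 Pa, K = 7.077e-07.
Worn volume V = K·W·L/H = 7.077e-07 · 10.39 · 1.773e+04 / 6.574e+09 = 1.983e-11 m³.
Mean depth h = V/A = 1.983e-11 / 1.851e-04 = 1.071e-07 m.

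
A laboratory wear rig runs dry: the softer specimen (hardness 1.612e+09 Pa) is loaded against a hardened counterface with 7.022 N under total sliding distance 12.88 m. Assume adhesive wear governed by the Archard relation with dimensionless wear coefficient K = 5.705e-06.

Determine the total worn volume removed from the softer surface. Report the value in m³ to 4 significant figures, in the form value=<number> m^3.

value=3.201e-13 m^3

Intermediate values are shown rounded. All arithmetic holds full precision. Rounded just once, at 4 significant digits.
In SI base units, W = 7.022 N, H = 1.612e+09 Pa, K = 5.705e-06.
Volume removed: V = K·W·L/H = 5.705e-06 · 7.022 · 12.88 / 1.612e+09 = 3.201e-13 m³.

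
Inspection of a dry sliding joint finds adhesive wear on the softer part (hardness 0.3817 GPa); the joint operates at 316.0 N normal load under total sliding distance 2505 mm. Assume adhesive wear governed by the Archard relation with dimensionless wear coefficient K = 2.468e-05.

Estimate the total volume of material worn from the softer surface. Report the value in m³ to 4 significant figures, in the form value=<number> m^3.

Every step keeps full float precision — the intermediates appear rounded — a single final rounding: four significant digits.
Path length L = 2505 mm = 2.505 m.
Hardness H = 0.3817 GPa = 3.817e+08 Pa.
Working in SI base units: W = 316.0 N, H = 3.817e+08 Pa, K = 2.468e-05.
Wear volume V = K·W·L/H = 2.468e-05 · 316.0 · 2.505 / 3.817e+08 = 5.118e-11 m³.

value=5.118e-11 m^3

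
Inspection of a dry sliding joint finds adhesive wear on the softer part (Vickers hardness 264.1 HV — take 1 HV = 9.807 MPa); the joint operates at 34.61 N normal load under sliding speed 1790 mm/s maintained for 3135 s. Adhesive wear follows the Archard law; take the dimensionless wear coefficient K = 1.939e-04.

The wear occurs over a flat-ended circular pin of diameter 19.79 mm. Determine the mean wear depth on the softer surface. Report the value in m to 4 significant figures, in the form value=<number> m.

The intermediates are shown rounded. The computation carries full precision, and a single final rounding: four significant figures.
Sliding speed v = 1790 mm/s = 1.790 m/s. Sliding distance L = v·t = 1.790 m/s × 3135 s = 5612 m.
Hardness H = 264.1 HV × 9.807 MPa/HV = 2590 MPa = 2.590e+09 Pa.
Pin diameter d = 19.79 mm = 0.01979 m. Contact area A = π·d²/4 = π·(0.01979 m)²/4 = 3.076e-04 m².
Collected in SI base units: W = 34.61 N, H = 2.590e+09 Pa, K = 1.939e-04.
Archard volume V = K·W·L/H = 1.939e-04 · 34.61 · 5612 / 2.590e+09 = 1.454e-08 m³.
Mean wear depth h = V/A = 1.454e-08 / 3.076e-04 = 4.727e-05 m.

value=4.727e-05 m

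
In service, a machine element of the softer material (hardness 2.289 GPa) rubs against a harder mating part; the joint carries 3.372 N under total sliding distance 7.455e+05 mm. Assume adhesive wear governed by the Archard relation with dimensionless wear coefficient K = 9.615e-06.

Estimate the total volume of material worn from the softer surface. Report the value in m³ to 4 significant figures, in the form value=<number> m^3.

value=1.056e-11 m^3

All arithmetic holds exact precision; intermediate values are displayed rounded, and rounded once at the end to four significant digits.
Path length L = 7.455e+05 mm = 745.5 m.
Hardness H = 2.289 GPa = 2.289e+09 Pa.
In SI base units: W = 3.372 N, H = 2.289e+09 Pa, K = 9.615e-06.
By Archard's law, V = K·W·L/H = 9.615e-06 · 3.372 · 745.5 / 2.289e+09 = 1.056e-11 m³.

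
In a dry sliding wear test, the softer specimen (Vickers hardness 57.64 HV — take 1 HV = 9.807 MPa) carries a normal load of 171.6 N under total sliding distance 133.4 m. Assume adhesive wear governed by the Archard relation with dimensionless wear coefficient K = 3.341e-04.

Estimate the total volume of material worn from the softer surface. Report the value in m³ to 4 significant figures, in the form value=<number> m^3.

Shown intermediates are rounded — each operation holds full precision; rounded once at the end: four significant figures.
Convert: Hardness H = 57.64 HV × 9.807 MPa/HV = 565.3 MPa = 5.653e+08 Pa.
In SI base units: W = 171.6 N, H = 5.653e+08 Pa, K = 3.341e-04.
Wear volume V = K·W·L/H = 3.341e-04 · 171.6 · 133.4 / 5.653e+08 = 1.353e-08 m³.

value=1.353e-08 m^3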